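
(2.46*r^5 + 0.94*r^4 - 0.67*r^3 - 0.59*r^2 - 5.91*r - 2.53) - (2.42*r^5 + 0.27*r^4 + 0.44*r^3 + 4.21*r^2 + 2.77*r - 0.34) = 0.04*r^5 + 0.67*r^4 - 1.11*r^3 - 4.8*r^2 - 8.68*r - 2.19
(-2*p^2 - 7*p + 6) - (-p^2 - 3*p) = -p^2 - 4*p + 6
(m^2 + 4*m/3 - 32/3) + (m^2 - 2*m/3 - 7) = 2*m^2 + 2*m/3 - 53/3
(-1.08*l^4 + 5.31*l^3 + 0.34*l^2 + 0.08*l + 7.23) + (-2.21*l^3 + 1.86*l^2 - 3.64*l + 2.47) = -1.08*l^4 + 3.1*l^3 + 2.2*l^2 - 3.56*l + 9.7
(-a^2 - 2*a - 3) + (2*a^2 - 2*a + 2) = a^2 - 4*a - 1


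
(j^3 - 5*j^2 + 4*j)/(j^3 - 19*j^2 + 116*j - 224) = j*(j - 1)/(j^2 - 15*j + 56)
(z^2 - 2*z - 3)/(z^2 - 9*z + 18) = (z + 1)/(z - 6)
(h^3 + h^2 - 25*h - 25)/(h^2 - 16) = (h^3 + h^2 - 25*h - 25)/(h^2 - 16)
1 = 1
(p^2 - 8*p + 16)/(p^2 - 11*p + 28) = (p - 4)/(p - 7)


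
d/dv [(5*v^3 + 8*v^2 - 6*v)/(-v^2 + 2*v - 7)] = (-5*v^4 + 20*v^3 - 95*v^2 - 112*v + 42)/(v^4 - 4*v^3 + 18*v^2 - 28*v + 49)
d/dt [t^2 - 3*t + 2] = 2*t - 3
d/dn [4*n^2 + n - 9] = 8*n + 1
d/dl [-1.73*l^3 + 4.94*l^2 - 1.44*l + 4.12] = -5.19*l^2 + 9.88*l - 1.44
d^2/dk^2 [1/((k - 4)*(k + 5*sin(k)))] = (5*(k - 4)^2*(k + 5*sin(k))*sin(k) + 2*(k - 4)^2*(5*cos(k) + 1)^2 + 2*(k + 5*sin(k))^2 + (k + 5*sin(k))*(2*k - 8)*(5*cos(k) + 1))/((k - 4)^3*(k + 5*sin(k))^3)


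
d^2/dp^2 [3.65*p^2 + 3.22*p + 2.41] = 7.30000000000000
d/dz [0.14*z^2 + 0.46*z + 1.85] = 0.28*z + 0.46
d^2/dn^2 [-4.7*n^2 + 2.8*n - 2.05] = -9.40000000000000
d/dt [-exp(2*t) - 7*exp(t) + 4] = (-2*exp(t) - 7)*exp(t)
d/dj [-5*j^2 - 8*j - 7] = -10*j - 8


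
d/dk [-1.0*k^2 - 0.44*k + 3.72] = -2.0*k - 0.44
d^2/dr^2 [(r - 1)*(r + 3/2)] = 2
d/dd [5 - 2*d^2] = -4*d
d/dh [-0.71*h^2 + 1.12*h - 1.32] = 1.12 - 1.42*h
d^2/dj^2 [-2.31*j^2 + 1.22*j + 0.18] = -4.62000000000000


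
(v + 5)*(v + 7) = v^2 + 12*v + 35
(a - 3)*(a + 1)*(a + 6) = a^3 + 4*a^2 - 15*a - 18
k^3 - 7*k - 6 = (k - 3)*(k + 1)*(k + 2)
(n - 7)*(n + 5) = n^2 - 2*n - 35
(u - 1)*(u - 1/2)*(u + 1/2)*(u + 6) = u^4 + 5*u^3 - 25*u^2/4 - 5*u/4 + 3/2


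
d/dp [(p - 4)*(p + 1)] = 2*p - 3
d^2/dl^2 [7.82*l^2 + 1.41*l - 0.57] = 15.6400000000000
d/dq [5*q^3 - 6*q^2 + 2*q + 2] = 15*q^2 - 12*q + 2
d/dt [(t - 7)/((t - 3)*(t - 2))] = (-t^2 + 14*t - 29)/(t^4 - 10*t^3 + 37*t^2 - 60*t + 36)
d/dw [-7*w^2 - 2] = -14*w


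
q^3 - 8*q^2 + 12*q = q*(q - 6)*(q - 2)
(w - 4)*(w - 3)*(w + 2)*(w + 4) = w^4 - w^3 - 22*w^2 + 16*w + 96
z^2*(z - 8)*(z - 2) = z^4 - 10*z^3 + 16*z^2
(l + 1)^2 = l^2 + 2*l + 1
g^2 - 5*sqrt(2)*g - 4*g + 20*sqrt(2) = (g - 4)*(g - 5*sqrt(2))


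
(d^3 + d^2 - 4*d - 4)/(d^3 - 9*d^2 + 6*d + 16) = (d + 2)/(d - 8)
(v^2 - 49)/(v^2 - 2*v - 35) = (v + 7)/(v + 5)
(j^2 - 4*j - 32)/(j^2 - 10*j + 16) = (j + 4)/(j - 2)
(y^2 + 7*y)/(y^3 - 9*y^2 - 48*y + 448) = y/(y^2 - 16*y + 64)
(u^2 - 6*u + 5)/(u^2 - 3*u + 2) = (u - 5)/(u - 2)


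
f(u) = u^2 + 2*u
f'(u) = 2*u + 2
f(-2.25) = 0.56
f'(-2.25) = -2.50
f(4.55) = 29.80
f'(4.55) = 11.10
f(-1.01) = -1.00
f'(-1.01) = -0.02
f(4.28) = 26.88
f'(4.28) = 10.56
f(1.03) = 3.12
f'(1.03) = 4.06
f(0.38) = 0.90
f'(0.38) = 2.76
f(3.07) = 15.56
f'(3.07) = 8.14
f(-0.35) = -0.58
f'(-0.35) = 1.30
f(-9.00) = 63.00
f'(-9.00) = -16.00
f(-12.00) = 120.00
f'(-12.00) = -22.00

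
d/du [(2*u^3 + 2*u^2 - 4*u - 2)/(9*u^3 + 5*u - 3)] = 2*(-9*u^4 + 46*u^3 + 23*u^2 - 6*u + 11)/(81*u^6 + 90*u^4 - 54*u^3 + 25*u^2 - 30*u + 9)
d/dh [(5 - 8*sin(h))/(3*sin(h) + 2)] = -31*cos(h)/(3*sin(h) + 2)^2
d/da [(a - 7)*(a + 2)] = 2*a - 5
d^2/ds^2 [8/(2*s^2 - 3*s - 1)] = 16*(4*s^2 - 6*s - (4*s - 3)^2 - 2)/(-2*s^2 + 3*s + 1)^3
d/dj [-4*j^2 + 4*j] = 4 - 8*j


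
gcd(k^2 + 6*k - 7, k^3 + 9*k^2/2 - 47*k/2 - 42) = k + 7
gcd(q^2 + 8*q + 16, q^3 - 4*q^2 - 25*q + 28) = q + 4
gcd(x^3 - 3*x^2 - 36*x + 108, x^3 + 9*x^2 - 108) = x^2 + 3*x - 18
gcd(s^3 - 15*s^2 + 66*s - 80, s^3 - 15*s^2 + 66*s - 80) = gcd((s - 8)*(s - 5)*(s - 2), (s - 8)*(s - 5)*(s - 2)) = s^3 - 15*s^2 + 66*s - 80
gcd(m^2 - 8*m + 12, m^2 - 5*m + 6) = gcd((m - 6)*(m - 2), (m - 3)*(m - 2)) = m - 2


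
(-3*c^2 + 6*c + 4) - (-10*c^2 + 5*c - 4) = 7*c^2 + c + 8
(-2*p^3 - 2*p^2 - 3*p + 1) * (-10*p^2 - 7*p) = 20*p^5 + 34*p^4 + 44*p^3 + 11*p^2 - 7*p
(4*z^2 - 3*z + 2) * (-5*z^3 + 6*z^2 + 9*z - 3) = -20*z^5 + 39*z^4 + 8*z^3 - 27*z^2 + 27*z - 6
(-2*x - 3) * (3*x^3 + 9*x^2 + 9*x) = -6*x^4 - 27*x^3 - 45*x^2 - 27*x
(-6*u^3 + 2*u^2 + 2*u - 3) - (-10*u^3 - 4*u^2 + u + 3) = 4*u^3 + 6*u^2 + u - 6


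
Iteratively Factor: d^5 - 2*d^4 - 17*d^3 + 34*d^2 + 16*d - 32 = (d - 4)*(d^4 + 2*d^3 - 9*d^2 - 2*d + 8) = (d - 4)*(d - 2)*(d^3 + 4*d^2 - d - 4) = (d - 4)*(d - 2)*(d + 4)*(d^2 - 1) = (d - 4)*(d - 2)*(d - 1)*(d + 4)*(d + 1)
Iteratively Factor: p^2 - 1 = (p + 1)*(p - 1)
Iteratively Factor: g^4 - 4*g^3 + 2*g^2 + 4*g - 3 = (g + 1)*(g^3 - 5*g^2 + 7*g - 3) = (g - 1)*(g + 1)*(g^2 - 4*g + 3) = (g - 1)^2*(g + 1)*(g - 3)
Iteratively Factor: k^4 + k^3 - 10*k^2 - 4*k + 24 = (k - 2)*(k^3 + 3*k^2 - 4*k - 12) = (k - 2)*(k + 2)*(k^2 + k - 6) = (k - 2)*(k + 2)*(k + 3)*(k - 2)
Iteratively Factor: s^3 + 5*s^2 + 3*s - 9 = (s - 1)*(s^2 + 6*s + 9) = (s - 1)*(s + 3)*(s + 3)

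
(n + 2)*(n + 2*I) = n^2 + 2*n + 2*I*n + 4*I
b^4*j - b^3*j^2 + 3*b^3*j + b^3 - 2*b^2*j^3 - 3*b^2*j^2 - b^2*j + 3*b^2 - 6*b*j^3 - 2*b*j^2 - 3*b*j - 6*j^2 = (b + 3)*(b - 2*j)*(b + j)*(b*j + 1)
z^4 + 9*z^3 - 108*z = z*(z - 3)*(z + 6)^2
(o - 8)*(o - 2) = o^2 - 10*o + 16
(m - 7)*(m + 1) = m^2 - 6*m - 7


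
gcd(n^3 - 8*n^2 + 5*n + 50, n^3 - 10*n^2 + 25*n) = n^2 - 10*n + 25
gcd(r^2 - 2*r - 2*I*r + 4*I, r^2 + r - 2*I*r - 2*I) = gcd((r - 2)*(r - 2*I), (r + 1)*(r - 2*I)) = r - 2*I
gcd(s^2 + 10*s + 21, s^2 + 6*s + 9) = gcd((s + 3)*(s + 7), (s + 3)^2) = s + 3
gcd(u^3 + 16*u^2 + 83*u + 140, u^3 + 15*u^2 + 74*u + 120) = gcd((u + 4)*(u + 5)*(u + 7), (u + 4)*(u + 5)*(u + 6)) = u^2 + 9*u + 20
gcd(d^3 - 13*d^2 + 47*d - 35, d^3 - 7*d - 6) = 1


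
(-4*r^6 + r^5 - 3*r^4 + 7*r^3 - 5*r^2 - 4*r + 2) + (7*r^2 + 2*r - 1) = -4*r^6 + r^5 - 3*r^4 + 7*r^3 + 2*r^2 - 2*r + 1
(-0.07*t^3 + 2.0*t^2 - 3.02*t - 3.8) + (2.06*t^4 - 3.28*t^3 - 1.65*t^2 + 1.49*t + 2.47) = 2.06*t^4 - 3.35*t^3 + 0.35*t^2 - 1.53*t - 1.33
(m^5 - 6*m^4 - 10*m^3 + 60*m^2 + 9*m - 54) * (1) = m^5 - 6*m^4 - 10*m^3 + 60*m^2 + 9*m - 54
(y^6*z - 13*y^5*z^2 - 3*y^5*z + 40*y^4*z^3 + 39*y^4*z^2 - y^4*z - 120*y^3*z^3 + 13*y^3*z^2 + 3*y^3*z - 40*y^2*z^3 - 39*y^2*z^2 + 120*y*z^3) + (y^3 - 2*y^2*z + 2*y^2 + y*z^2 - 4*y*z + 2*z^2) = y^6*z - 13*y^5*z^2 - 3*y^5*z + 40*y^4*z^3 + 39*y^4*z^2 - y^4*z - 120*y^3*z^3 + 13*y^3*z^2 + 3*y^3*z + y^3 - 40*y^2*z^3 - 39*y^2*z^2 - 2*y^2*z + 2*y^2 + 120*y*z^3 + y*z^2 - 4*y*z + 2*z^2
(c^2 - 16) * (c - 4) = c^3 - 4*c^2 - 16*c + 64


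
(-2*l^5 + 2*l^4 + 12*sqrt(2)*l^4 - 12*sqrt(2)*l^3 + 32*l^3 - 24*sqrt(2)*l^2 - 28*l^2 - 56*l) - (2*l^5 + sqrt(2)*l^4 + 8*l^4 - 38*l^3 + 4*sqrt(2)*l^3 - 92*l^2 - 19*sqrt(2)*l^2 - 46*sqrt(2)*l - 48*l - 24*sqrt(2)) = -4*l^5 - 6*l^4 + 11*sqrt(2)*l^4 - 16*sqrt(2)*l^3 + 70*l^3 - 5*sqrt(2)*l^2 + 64*l^2 - 8*l + 46*sqrt(2)*l + 24*sqrt(2)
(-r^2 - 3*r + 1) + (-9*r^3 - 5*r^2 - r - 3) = -9*r^3 - 6*r^2 - 4*r - 2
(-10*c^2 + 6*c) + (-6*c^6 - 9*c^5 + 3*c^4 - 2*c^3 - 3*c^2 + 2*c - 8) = -6*c^6 - 9*c^5 + 3*c^4 - 2*c^3 - 13*c^2 + 8*c - 8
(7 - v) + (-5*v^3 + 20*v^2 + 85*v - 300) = -5*v^3 + 20*v^2 + 84*v - 293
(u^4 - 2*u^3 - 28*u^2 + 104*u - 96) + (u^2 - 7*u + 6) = u^4 - 2*u^3 - 27*u^2 + 97*u - 90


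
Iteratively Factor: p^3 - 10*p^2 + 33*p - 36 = (p - 4)*(p^2 - 6*p + 9) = (p - 4)*(p - 3)*(p - 3)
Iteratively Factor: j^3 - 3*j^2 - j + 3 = (j - 1)*(j^2 - 2*j - 3) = (j - 1)*(j + 1)*(j - 3)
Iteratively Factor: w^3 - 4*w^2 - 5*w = (w - 5)*(w^2 + w) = w*(w - 5)*(w + 1)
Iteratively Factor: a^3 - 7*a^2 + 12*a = (a - 3)*(a^2 - 4*a) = a*(a - 3)*(a - 4)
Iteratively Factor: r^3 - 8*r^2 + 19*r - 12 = (r - 3)*(r^2 - 5*r + 4) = (r - 3)*(r - 1)*(r - 4)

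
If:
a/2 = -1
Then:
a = -2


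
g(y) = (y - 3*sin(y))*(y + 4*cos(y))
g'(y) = (1 - 4*sin(y))*(y - 3*sin(y)) + (1 - 3*cos(y))*(y + 4*cos(y)) = -(y - 3*sin(y))*(4*sin(y) - 1) - (y + 4*cos(y))*(3*cos(y) - 1)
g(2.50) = -0.50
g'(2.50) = -3.38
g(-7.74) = 34.67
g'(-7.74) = -28.47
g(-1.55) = -2.13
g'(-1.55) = 5.87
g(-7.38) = 26.16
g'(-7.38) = -19.43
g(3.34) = -2.29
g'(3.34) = 4.74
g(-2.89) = 14.50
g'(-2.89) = -30.69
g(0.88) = -4.91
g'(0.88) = -0.14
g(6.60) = 58.93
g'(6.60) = -20.64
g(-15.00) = 235.39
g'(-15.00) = -106.14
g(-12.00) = 117.38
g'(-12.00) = 28.81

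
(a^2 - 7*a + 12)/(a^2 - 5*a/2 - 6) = 2*(a - 3)/(2*a + 3)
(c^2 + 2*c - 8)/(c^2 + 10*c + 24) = (c - 2)/(c + 6)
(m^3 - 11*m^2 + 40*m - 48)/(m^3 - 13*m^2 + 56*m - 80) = (m - 3)/(m - 5)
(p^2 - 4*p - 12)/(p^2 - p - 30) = (p + 2)/(p + 5)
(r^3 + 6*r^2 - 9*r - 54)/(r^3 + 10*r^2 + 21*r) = (r^2 + 3*r - 18)/(r*(r + 7))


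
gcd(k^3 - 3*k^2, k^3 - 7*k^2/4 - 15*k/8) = k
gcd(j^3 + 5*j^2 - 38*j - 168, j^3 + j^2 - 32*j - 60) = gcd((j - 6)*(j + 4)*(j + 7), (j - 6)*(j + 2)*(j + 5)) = j - 6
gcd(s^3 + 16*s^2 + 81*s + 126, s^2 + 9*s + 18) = s^2 + 9*s + 18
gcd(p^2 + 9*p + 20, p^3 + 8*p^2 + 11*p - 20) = p^2 + 9*p + 20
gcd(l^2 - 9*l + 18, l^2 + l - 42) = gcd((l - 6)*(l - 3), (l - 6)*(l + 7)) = l - 6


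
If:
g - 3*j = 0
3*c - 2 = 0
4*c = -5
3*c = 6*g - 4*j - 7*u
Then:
No Solution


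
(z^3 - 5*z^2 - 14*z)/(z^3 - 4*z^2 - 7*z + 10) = z*(z - 7)/(z^2 - 6*z + 5)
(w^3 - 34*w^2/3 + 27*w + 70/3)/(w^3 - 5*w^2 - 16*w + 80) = (3*w^2 - 19*w - 14)/(3*(w^2 - 16))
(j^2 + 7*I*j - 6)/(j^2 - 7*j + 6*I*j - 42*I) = (j + I)/(j - 7)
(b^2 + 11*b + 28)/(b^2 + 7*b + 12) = (b + 7)/(b + 3)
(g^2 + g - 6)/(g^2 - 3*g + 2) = (g + 3)/(g - 1)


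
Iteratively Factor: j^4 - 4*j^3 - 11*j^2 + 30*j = (j)*(j^3 - 4*j^2 - 11*j + 30) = j*(j - 2)*(j^2 - 2*j - 15) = j*(j - 5)*(j - 2)*(j + 3)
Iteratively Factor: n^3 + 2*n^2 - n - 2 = (n - 1)*(n^2 + 3*n + 2) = (n - 1)*(n + 2)*(n + 1)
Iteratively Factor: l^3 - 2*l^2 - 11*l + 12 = (l - 1)*(l^2 - l - 12) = (l - 4)*(l - 1)*(l + 3)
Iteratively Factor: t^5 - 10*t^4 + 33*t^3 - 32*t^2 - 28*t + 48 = (t - 2)*(t^4 - 8*t^3 + 17*t^2 + 2*t - 24) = (t - 2)*(t + 1)*(t^3 - 9*t^2 + 26*t - 24) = (t - 3)*(t - 2)*(t + 1)*(t^2 - 6*t + 8) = (t - 4)*(t - 3)*(t - 2)*(t + 1)*(t - 2)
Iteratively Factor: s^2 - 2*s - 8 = (s + 2)*(s - 4)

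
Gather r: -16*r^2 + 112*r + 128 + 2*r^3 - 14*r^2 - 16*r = 2*r^3 - 30*r^2 + 96*r + 128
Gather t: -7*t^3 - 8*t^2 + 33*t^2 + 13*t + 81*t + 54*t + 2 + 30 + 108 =-7*t^3 + 25*t^2 + 148*t + 140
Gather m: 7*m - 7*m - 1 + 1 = 0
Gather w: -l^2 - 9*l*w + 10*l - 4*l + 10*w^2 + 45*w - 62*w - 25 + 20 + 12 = -l^2 + 6*l + 10*w^2 + w*(-9*l - 17) + 7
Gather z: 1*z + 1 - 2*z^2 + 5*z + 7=-2*z^2 + 6*z + 8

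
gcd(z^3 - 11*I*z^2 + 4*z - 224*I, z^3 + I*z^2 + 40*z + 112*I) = z^2 - 3*I*z + 28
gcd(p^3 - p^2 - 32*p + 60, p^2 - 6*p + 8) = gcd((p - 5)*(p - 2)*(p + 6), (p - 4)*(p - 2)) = p - 2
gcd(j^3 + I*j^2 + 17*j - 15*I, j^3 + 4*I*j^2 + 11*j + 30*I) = j^2 + 2*I*j + 15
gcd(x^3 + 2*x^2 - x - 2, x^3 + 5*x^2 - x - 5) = x^2 - 1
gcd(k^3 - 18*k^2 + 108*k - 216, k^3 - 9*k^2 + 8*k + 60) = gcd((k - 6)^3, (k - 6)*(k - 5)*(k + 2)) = k - 6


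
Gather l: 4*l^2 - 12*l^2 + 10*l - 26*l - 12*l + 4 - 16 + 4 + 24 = -8*l^2 - 28*l + 16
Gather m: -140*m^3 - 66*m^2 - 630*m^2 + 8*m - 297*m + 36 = -140*m^3 - 696*m^2 - 289*m + 36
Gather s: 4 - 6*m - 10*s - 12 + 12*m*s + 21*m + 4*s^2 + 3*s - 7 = 15*m + 4*s^2 + s*(12*m - 7) - 15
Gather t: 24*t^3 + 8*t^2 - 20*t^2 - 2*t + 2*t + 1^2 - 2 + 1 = 24*t^3 - 12*t^2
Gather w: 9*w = 9*w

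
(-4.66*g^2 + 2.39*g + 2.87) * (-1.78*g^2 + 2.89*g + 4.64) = 8.2948*g^4 - 17.7216*g^3 - 19.8239*g^2 + 19.3839*g + 13.3168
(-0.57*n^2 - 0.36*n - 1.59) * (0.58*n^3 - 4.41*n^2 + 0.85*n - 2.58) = -0.3306*n^5 + 2.3049*n^4 + 0.1809*n^3 + 8.1765*n^2 - 0.4227*n + 4.1022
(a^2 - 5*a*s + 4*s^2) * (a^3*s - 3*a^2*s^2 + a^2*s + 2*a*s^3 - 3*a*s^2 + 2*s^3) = a^5*s - 8*a^4*s^2 + a^4*s + 21*a^3*s^3 - 8*a^3*s^2 - 22*a^2*s^4 + 21*a^2*s^3 + 8*a*s^5 - 22*a*s^4 + 8*s^5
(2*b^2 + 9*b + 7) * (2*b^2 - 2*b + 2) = 4*b^4 + 14*b^3 + 4*b + 14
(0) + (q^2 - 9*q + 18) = q^2 - 9*q + 18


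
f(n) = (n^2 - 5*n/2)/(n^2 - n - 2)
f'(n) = (1 - 2*n)*(n^2 - 5*n/2)/(n^2 - n - 2)^2 + (2*n - 5/2)/(n^2 - n - 2)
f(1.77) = 2.03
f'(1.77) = 6.45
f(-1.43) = 3.81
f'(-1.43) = 6.34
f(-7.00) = 1.23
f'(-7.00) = 0.04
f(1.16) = 0.86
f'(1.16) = 0.72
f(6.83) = 0.78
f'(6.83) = 0.03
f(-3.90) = 1.46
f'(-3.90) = 0.15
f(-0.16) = -0.23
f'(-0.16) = 1.72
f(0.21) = 0.22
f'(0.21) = 0.90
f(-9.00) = 1.18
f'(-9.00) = 0.02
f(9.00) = 0.84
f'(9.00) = 0.02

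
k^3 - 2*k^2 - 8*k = k*(k - 4)*(k + 2)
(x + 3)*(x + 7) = x^2 + 10*x + 21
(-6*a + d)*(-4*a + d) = 24*a^2 - 10*a*d + d^2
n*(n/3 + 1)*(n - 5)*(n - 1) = n^4/3 - n^3 - 13*n^2/3 + 5*n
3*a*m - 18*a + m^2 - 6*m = (3*a + m)*(m - 6)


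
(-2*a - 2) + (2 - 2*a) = -4*a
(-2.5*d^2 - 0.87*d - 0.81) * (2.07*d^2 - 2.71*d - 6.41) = -5.175*d^4 + 4.9741*d^3 + 16.706*d^2 + 7.7718*d + 5.1921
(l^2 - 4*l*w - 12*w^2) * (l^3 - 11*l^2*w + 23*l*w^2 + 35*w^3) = l^5 - 15*l^4*w + 55*l^3*w^2 + 75*l^2*w^3 - 416*l*w^4 - 420*w^5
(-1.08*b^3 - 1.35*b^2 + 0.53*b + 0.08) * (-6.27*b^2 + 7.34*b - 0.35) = 6.7716*b^5 + 0.537299999999999*b^4 - 12.8541*b^3 + 3.8611*b^2 + 0.4017*b - 0.028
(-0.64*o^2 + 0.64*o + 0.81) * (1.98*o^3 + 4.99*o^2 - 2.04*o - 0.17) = -1.2672*o^5 - 1.9264*o^4 + 6.103*o^3 + 2.8451*o^2 - 1.7612*o - 0.1377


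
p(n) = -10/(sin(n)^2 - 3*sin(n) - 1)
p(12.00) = -11.14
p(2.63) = 4.49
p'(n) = -10*(-2*sin(n)*cos(n) + 3*cos(n))/(sin(n)^2 - 3*sin(n) - 1)^2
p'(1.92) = 0.44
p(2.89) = 5.94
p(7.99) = 3.34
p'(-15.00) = 17.31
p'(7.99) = 0.15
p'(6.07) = -325.68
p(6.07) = 31.20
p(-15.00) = -7.28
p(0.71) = 3.95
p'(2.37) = 1.69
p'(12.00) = -42.66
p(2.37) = 3.84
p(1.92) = 3.41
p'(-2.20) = 6.29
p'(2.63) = 3.55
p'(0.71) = -2.01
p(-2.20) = -4.81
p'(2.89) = 8.54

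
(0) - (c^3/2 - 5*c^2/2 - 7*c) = -c^3/2 + 5*c^2/2 + 7*c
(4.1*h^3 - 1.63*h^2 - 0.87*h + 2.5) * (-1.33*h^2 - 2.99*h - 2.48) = -5.453*h^5 - 10.0911*h^4 - 4.1372*h^3 + 3.3187*h^2 - 5.3174*h - 6.2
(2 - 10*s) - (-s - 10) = 12 - 9*s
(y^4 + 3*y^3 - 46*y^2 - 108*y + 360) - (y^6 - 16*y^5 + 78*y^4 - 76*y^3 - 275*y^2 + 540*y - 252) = -y^6 + 16*y^5 - 77*y^4 + 79*y^3 + 229*y^2 - 648*y + 612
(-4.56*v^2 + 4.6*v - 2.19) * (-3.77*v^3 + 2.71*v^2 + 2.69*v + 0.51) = 17.1912*v^5 - 29.6996*v^4 + 8.4559*v^3 + 4.1135*v^2 - 3.5451*v - 1.1169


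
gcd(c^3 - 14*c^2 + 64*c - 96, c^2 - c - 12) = c - 4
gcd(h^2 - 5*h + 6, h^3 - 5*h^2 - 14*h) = 1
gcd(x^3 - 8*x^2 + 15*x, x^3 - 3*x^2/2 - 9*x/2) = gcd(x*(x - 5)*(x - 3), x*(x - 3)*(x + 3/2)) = x^2 - 3*x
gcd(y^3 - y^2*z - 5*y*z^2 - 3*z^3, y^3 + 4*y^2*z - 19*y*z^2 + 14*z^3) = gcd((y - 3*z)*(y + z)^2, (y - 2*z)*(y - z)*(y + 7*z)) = 1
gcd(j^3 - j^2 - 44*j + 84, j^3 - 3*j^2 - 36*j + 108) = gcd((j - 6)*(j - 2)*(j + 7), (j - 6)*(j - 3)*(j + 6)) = j - 6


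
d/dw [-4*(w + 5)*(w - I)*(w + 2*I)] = -12*w^2 - 8*w*(5 + I) - 8 - 20*I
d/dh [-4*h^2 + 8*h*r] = -8*h + 8*r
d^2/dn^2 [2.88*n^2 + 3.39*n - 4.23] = 5.76000000000000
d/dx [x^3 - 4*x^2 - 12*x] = 3*x^2 - 8*x - 12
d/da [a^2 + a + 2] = 2*a + 1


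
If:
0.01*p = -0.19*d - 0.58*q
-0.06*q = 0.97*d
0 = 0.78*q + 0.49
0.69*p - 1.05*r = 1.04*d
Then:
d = 0.04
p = 35.70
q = -0.63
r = 23.42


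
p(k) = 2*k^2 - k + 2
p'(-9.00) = -37.00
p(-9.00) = 173.00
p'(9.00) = 35.00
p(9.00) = 155.00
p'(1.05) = 3.20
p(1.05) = 3.16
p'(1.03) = 3.12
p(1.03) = 3.09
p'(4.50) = 17.00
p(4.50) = 38.00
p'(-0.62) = -3.48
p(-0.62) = 3.39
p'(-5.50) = -23.00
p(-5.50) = 68.00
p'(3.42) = 12.68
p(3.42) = 21.97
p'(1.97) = 6.88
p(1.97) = 7.79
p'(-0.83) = -4.32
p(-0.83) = 4.21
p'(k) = 4*k - 1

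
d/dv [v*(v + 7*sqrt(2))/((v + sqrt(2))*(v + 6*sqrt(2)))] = 12*(2*v + 7*sqrt(2))/(v^4 + 14*sqrt(2)*v^3 + 122*v^2 + 168*sqrt(2)*v + 144)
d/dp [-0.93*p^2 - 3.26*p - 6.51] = -1.86*p - 3.26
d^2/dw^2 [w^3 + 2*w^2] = 6*w + 4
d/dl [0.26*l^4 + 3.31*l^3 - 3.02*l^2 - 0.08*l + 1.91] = 1.04*l^3 + 9.93*l^2 - 6.04*l - 0.08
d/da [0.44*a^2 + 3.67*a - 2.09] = 0.88*a + 3.67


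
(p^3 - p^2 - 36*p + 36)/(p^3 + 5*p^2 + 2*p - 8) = (p^2 - 36)/(p^2 + 6*p + 8)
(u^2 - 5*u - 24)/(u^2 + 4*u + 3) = (u - 8)/(u + 1)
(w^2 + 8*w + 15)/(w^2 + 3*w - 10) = (w + 3)/(w - 2)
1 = 1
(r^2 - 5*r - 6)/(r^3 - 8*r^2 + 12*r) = (r + 1)/(r*(r - 2))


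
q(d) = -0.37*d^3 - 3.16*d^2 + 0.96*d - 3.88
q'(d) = -1.11*d^2 - 6.32*d + 0.96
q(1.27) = -8.52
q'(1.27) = -8.86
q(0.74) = -5.05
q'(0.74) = -4.32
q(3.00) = -39.43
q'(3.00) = -27.99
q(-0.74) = -6.17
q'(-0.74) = 5.03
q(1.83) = -14.97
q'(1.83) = -14.32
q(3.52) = -55.79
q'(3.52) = -35.04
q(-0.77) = -6.32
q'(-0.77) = 5.17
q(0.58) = -4.46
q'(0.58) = -3.08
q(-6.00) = -43.48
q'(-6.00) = -1.08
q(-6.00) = -43.48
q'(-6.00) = -1.08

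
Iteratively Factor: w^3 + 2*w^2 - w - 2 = (w - 1)*(w^2 + 3*w + 2) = (w - 1)*(w + 1)*(w + 2)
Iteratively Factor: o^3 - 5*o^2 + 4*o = (o - 4)*(o^2 - o) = (o - 4)*(o - 1)*(o)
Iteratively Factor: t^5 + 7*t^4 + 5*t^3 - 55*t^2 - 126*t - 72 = (t - 3)*(t^4 + 10*t^3 + 35*t^2 + 50*t + 24) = (t - 3)*(t + 2)*(t^3 + 8*t^2 + 19*t + 12) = (t - 3)*(t + 2)*(t + 3)*(t^2 + 5*t + 4) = (t - 3)*(t + 2)*(t + 3)*(t + 4)*(t + 1)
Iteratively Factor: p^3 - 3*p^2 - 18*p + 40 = (p - 2)*(p^2 - p - 20) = (p - 5)*(p - 2)*(p + 4)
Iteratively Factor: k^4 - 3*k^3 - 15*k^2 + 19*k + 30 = (k + 3)*(k^3 - 6*k^2 + 3*k + 10) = (k - 5)*(k + 3)*(k^2 - k - 2) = (k - 5)*(k + 1)*(k + 3)*(k - 2)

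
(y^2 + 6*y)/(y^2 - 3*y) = (y + 6)/(y - 3)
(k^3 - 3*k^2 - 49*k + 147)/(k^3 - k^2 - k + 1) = (k^3 - 3*k^2 - 49*k + 147)/(k^3 - k^2 - k + 1)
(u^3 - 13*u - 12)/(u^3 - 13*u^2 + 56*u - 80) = (u^2 + 4*u + 3)/(u^2 - 9*u + 20)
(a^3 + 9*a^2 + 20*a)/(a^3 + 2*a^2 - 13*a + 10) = a*(a + 4)/(a^2 - 3*a + 2)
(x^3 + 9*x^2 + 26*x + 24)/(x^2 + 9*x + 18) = (x^2 + 6*x + 8)/(x + 6)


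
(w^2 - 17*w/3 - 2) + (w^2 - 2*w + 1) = 2*w^2 - 23*w/3 - 1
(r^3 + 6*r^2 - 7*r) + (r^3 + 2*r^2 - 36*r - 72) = 2*r^3 + 8*r^2 - 43*r - 72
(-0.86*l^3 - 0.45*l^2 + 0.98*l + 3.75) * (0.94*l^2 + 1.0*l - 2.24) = -0.8084*l^5 - 1.283*l^4 + 2.3976*l^3 + 5.513*l^2 + 1.5548*l - 8.4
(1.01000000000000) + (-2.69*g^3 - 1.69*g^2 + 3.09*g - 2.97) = -2.69*g^3 - 1.69*g^2 + 3.09*g - 1.96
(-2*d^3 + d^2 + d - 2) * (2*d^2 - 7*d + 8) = -4*d^5 + 16*d^4 - 21*d^3 - 3*d^2 + 22*d - 16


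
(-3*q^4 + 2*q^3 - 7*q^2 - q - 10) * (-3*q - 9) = 9*q^5 + 21*q^4 + 3*q^3 + 66*q^2 + 39*q + 90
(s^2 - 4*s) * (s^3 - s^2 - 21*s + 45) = s^5 - 5*s^4 - 17*s^3 + 129*s^2 - 180*s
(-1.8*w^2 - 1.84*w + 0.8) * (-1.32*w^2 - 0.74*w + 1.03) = 2.376*w^4 + 3.7608*w^3 - 1.5484*w^2 - 2.4872*w + 0.824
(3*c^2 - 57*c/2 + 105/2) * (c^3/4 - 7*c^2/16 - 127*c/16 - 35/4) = 3*c^5/4 - 135*c^4/16 + 57*c^3/32 + 177*c^2 - 5355*c/32 - 3675/8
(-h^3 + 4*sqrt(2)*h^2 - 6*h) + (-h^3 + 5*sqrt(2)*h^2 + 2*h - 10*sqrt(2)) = -2*h^3 + 9*sqrt(2)*h^2 - 4*h - 10*sqrt(2)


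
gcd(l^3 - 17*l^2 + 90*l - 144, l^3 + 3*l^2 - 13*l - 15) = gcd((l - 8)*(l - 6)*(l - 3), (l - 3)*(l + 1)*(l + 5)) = l - 3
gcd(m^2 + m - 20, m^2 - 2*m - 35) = m + 5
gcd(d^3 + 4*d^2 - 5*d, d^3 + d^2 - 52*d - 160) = d + 5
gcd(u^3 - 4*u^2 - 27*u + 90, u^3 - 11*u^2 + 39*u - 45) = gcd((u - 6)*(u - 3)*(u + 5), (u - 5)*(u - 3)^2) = u - 3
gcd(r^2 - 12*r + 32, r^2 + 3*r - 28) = r - 4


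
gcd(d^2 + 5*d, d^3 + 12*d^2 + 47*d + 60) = d + 5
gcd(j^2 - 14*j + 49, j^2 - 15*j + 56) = j - 7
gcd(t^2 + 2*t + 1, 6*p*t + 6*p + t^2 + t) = t + 1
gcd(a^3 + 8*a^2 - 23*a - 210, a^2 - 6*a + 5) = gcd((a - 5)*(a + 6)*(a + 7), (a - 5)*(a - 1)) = a - 5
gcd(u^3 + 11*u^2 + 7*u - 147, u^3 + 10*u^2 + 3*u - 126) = u^2 + 4*u - 21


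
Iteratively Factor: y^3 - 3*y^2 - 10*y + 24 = (y - 2)*(y^2 - y - 12) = (y - 4)*(y - 2)*(y + 3)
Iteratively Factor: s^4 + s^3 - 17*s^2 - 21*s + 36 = (s + 3)*(s^3 - 2*s^2 - 11*s + 12) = (s - 1)*(s + 3)*(s^2 - s - 12) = (s - 1)*(s + 3)^2*(s - 4)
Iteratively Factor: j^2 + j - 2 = (j + 2)*(j - 1)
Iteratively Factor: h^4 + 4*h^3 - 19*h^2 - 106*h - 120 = (h - 5)*(h^3 + 9*h^2 + 26*h + 24) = (h - 5)*(h + 4)*(h^2 + 5*h + 6) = (h - 5)*(h + 3)*(h + 4)*(h + 2)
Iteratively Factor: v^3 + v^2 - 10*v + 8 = (v + 4)*(v^2 - 3*v + 2) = (v - 1)*(v + 4)*(v - 2)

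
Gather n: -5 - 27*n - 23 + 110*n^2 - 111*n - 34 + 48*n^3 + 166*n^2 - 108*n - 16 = 48*n^3 + 276*n^2 - 246*n - 78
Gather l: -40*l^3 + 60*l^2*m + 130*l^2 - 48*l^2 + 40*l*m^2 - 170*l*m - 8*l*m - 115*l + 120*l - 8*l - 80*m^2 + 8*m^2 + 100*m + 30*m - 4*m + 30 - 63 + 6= -40*l^3 + l^2*(60*m + 82) + l*(40*m^2 - 178*m - 3) - 72*m^2 + 126*m - 27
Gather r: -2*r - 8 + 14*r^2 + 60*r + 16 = 14*r^2 + 58*r + 8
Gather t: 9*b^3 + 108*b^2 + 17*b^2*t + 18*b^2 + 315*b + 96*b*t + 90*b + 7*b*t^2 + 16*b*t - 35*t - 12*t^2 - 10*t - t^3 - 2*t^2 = 9*b^3 + 126*b^2 + 405*b - t^3 + t^2*(7*b - 14) + t*(17*b^2 + 112*b - 45)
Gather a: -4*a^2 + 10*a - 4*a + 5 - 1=-4*a^2 + 6*a + 4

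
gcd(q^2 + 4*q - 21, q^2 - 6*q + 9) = q - 3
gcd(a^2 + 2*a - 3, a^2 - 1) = a - 1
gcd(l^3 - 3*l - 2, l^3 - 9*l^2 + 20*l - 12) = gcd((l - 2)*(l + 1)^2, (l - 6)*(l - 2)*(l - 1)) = l - 2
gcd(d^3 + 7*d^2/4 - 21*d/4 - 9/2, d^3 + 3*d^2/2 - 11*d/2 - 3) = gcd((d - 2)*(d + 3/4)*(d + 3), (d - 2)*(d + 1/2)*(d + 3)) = d^2 + d - 6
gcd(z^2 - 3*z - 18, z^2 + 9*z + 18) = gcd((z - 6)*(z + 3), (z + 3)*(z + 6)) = z + 3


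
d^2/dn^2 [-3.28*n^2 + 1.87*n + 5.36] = -6.56000000000000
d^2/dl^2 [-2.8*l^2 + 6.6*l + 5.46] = -5.60000000000000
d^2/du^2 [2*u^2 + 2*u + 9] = 4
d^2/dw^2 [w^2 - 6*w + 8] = 2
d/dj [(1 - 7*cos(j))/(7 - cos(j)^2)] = (7*cos(j)^2 - 2*cos(j) + 49)*sin(j)/(sin(j)^2 + 6)^2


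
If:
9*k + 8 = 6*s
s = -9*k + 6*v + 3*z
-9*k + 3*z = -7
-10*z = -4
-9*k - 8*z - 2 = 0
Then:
No Solution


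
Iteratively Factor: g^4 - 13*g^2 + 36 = (g - 3)*(g^3 + 3*g^2 - 4*g - 12) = (g - 3)*(g + 3)*(g^2 - 4) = (g - 3)*(g + 2)*(g + 3)*(g - 2)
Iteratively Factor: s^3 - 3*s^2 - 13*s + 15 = (s + 3)*(s^2 - 6*s + 5) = (s - 5)*(s + 3)*(s - 1)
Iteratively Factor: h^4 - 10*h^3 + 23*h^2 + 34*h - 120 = (h - 5)*(h^3 - 5*h^2 - 2*h + 24) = (h - 5)*(h - 4)*(h^2 - h - 6) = (h - 5)*(h - 4)*(h - 3)*(h + 2)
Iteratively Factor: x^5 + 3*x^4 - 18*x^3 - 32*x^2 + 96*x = (x + 4)*(x^4 - x^3 - 14*x^2 + 24*x) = (x - 2)*(x + 4)*(x^3 + x^2 - 12*x) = (x - 3)*(x - 2)*(x + 4)*(x^2 + 4*x) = (x - 3)*(x - 2)*(x + 4)^2*(x)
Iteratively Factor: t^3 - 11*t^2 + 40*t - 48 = (t - 4)*(t^2 - 7*t + 12) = (t - 4)^2*(t - 3)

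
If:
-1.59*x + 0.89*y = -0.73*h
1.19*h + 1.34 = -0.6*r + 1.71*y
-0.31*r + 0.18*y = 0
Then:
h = 1.14421252371917*y - 1.12605042016807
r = 0.580645161290323*y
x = 1.08507870585848*y - 0.516991702341314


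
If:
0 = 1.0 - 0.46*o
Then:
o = 2.17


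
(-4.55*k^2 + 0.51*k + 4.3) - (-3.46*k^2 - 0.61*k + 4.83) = -1.09*k^2 + 1.12*k - 0.53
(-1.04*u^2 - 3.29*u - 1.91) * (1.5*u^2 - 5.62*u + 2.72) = -1.56*u^4 + 0.9098*u^3 + 12.796*u^2 + 1.7854*u - 5.1952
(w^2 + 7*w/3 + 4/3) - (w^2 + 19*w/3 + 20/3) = -4*w - 16/3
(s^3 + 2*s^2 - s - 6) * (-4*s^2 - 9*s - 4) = -4*s^5 - 17*s^4 - 18*s^3 + 25*s^2 + 58*s + 24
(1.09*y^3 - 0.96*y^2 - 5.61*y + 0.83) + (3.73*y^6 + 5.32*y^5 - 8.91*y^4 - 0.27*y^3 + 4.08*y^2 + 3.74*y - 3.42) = 3.73*y^6 + 5.32*y^5 - 8.91*y^4 + 0.82*y^3 + 3.12*y^2 - 1.87*y - 2.59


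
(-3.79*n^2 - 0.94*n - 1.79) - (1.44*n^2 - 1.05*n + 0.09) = -5.23*n^2 + 0.11*n - 1.88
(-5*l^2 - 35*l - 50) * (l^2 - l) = -5*l^4 - 30*l^3 - 15*l^2 + 50*l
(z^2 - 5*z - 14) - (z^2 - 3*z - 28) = 14 - 2*z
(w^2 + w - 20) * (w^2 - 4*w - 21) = w^4 - 3*w^3 - 45*w^2 + 59*w + 420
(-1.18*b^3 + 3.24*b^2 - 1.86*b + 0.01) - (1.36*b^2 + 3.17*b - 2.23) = -1.18*b^3 + 1.88*b^2 - 5.03*b + 2.24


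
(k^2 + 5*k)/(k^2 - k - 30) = k/(k - 6)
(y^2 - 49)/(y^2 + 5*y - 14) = (y - 7)/(y - 2)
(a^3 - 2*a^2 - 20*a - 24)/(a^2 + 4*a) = (a^3 - 2*a^2 - 20*a - 24)/(a*(a + 4))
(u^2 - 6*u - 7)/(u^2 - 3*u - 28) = (u + 1)/(u + 4)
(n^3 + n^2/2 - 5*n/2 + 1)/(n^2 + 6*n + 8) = (2*n^2 - 3*n + 1)/(2*(n + 4))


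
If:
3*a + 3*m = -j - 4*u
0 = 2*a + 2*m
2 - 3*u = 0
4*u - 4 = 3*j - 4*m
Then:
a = 5/3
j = -8/3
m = -5/3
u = 2/3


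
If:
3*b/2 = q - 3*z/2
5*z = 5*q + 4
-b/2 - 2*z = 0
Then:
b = -32/55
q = -36/55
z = 8/55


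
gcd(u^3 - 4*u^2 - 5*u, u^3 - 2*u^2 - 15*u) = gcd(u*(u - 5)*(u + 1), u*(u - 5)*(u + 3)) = u^2 - 5*u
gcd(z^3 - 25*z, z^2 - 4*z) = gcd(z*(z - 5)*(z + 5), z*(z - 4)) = z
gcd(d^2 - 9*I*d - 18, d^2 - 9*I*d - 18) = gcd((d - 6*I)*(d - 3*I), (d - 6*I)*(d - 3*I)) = d^2 - 9*I*d - 18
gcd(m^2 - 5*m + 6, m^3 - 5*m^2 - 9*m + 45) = m - 3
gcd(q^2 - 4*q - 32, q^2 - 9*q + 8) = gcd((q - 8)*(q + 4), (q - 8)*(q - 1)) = q - 8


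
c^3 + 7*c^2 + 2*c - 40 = (c - 2)*(c + 4)*(c + 5)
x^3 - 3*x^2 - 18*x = x*(x - 6)*(x + 3)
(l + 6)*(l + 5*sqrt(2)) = l^2 + 6*l + 5*sqrt(2)*l + 30*sqrt(2)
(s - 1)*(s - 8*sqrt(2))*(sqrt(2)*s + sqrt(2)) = sqrt(2)*s^3 - 16*s^2 - sqrt(2)*s + 16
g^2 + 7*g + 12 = (g + 3)*(g + 4)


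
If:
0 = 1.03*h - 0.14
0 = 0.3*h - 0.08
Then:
No Solution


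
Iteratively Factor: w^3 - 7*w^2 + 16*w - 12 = (w - 3)*(w^2 - 4*w + 4) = (w - 3)*(w - 2)*(w - 2)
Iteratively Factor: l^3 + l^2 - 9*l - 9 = (l + 1)*(l^2 - 9) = (l - 3)*(l + 1)*(l + 3)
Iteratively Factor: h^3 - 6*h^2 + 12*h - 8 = (h - 2)*(h^2 - 4*h + 4) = (h - 2)^2*(h - 2)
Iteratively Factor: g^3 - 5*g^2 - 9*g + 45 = (g - 3)*(g^2 - 2*g - 15) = (g - 5)*(g - 3)*(g + 3)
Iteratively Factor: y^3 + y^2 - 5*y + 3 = (y - 1)*(y^2 + 2*y - 3) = (y - 1)*(y + 3)*(y - 1)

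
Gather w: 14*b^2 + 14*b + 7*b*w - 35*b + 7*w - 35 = 14*b^2 - 21*b + w*(7*b + 7) - 35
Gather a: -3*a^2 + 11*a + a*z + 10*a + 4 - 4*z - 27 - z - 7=-3*a^2 + a*(z + 21) - 5*z - 30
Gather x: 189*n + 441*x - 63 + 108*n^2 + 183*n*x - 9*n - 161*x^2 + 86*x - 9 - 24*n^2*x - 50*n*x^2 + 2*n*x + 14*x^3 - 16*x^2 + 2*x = 108*n^2 + 180*n + 14*x^3 + x^2*(-50*n - 177) + x*(-24*n^2 + 185*n + 529) - 72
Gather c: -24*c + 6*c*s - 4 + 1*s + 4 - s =c*(6*s - 24)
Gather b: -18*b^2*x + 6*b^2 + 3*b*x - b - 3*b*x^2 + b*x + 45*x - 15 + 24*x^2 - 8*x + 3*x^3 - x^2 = b^2*(6 - 18*x) + b*(-3*x^2 + 4*x - 1) + 3*x^3 + 23*x^2 + 37*x - 15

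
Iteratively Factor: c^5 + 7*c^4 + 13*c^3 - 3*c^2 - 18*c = (c - 1)*(c^4 + 8*c^3 + 21*c^2 + 18*c) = (c - 1)*(c + 3)*(c^3 + 5*c^2 + 6*c) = (c - 1)*(c + 3)^2*(c^2 + 2*c) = c*(c - 1)*(c + 3)^2*(c + 2)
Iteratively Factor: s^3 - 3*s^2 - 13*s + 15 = (s - 5)*(s^2 + 2*s - 3) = (s - 5)*(s - 1)*(s + 3)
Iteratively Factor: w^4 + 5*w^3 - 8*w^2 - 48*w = (w)*(w^3 + 5*w^2 - 8*w - 48) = w*(w + 4)*(w^2 + w - 12) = w*(w - 3)*(w + 4)*(w + 4)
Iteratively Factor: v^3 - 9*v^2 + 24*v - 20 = (v - 2)*(v^2 - 7*v + 10) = (v - 2)^2*(v - 5)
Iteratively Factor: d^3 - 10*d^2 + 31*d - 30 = (d - 2)*(d^2 - 8*d + 15) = (d - 5)*(d - 2)*(d - 3)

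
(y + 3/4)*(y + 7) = y^2 + 31*y/4 + 21/4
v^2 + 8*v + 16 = (v + 4)^2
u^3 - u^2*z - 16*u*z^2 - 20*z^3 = (u - 5*z)*(u + 2*z)^2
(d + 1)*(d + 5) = d^2 + 6*d + 5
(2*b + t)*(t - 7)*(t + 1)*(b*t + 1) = 2*b^2*t^3 - 12*b^2*t^2 - 14*b^2*t + b*t^4 - 6*b*t^3 - 5*b*t^2 - 12*b*t - 14*b + t^3 - 6*t^2 - 7*t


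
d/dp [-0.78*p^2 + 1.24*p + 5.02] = 1.24 - 1.56*p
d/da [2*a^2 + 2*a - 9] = 4*a + 2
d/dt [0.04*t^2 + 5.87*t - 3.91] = 0.08*t + 5.87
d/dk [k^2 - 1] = 2*k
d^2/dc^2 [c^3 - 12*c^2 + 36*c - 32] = 6*c - 24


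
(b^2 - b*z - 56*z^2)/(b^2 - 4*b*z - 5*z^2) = (-b^2 + b*z + 56*z^2)/(-b^2 + 4*b*z + 5*z^2)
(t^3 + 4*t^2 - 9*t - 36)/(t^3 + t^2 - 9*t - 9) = (t + 4)/(t + 1)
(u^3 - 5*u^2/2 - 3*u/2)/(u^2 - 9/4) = 2*u*(2*u^2 - 5*u - 3)/(4*u^2 - 9)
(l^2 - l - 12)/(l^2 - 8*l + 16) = (l + 3)/(l - 4)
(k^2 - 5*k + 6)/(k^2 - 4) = (k - 3)/(k + 2)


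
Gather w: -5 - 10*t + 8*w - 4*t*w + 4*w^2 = -10*t + 4*w^2 + w*(8 - 4*t) - 5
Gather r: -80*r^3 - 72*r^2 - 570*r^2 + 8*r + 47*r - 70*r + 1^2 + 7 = -80*r^3 - 642*r^2 - 15*r + 8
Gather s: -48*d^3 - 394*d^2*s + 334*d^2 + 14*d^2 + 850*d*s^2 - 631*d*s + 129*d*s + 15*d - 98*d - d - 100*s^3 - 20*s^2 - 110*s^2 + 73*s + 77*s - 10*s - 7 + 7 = -48*d^3 + 348*d^2 - 84*d - 100*s^3 + s^2*(850*d - 130) + s*(-394*d^2 - 502*d + 140)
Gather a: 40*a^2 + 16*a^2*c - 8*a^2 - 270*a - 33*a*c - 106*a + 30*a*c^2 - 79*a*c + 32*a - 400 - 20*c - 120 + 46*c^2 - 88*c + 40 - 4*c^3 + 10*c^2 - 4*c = a^2*(16*c + 32) + a*(30*c^2 - 112*c - 344) - 4*c^3 + 56*c^2 - 112*c - 480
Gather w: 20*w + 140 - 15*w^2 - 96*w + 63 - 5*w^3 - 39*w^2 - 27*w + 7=-5*w^3 - 54*w^2 - 103*w + 210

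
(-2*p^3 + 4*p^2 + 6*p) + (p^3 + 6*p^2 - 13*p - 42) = -p^3 + 10*p^2 - 7*p - 42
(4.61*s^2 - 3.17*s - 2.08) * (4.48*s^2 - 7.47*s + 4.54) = 20.6528*s^4 - 48.6383*s^3 + 35.2909*s^2 + 1.1458*s - 9.4432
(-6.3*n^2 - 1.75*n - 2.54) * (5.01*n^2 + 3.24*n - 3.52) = -31.563*n^4 - 29.1795*n^3 + 3.7806*n^2 - 2.0696*n + 8.9408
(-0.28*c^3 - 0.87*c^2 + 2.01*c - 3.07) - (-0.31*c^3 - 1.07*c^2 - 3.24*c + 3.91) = 0.03*c^3 + 0.2*c^2 + 5.25*c - 6.98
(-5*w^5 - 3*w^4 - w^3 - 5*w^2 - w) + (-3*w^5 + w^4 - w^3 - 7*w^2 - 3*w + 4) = -8*w^5 - 2*w^4 - 2*w^3 - 12*w^2 - 4*w + 4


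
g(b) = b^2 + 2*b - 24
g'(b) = 2*b + 2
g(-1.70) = -24.51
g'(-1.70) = -1.40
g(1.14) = -20.42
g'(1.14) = 4.28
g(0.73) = -22.01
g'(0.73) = 3.46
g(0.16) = -23.65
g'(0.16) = 2.32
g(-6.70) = 7.49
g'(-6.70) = -11.40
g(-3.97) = -16.18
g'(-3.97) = -5.94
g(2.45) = -13.10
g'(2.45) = 6.90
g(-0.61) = -24.85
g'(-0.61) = 0.78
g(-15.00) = 171.00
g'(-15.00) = -28.00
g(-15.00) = 171.00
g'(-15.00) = -28.00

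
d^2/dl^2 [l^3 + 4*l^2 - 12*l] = 6*l + 8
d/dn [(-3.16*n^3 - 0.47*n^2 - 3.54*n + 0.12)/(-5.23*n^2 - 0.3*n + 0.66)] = (16.5268*n^4 + 1.896*n^3 - 24.63*n^2 + 0.6348*n - 2.3004)/(27.3529*n^4 + 3.138*n^3 - 6.8136*n^2 - 0.396*n + 0.4356)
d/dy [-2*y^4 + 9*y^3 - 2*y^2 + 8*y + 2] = -8*y^3 + 27*y^2 - 4*y + 8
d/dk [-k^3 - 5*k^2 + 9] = k*(-3*k - 10)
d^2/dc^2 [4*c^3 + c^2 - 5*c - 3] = 24*c + 2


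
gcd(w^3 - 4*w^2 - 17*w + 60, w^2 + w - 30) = w - 5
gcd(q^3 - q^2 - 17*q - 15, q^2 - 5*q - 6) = q + 1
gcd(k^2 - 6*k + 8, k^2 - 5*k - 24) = 1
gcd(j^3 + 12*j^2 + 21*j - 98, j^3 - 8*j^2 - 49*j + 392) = j + 7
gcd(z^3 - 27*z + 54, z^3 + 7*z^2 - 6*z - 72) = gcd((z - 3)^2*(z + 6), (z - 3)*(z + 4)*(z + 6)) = z^2 + 3*z - 18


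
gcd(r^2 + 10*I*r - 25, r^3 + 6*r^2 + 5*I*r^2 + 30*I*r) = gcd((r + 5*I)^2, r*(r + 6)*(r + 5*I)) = r + 5*I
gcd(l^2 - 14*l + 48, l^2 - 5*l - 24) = l - 8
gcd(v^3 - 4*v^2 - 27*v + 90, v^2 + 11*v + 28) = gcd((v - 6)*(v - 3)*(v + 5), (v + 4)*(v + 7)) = 1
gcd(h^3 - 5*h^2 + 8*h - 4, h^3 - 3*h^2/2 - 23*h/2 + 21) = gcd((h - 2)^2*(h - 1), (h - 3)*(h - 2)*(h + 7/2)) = h - 2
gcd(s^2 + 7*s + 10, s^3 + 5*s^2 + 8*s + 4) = s + 2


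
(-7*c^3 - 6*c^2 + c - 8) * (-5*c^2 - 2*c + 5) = 35*c^5 + 44*c^4 - 28*c^3 + 8*c^2 + 21*c - 40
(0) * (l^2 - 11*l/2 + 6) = 0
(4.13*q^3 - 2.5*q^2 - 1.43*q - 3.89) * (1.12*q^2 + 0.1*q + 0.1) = 4.6256*q^5 - 2.387*q^4 - 1.4386*q^3 - 4.7498*q^2 - 0.532*q - 0.389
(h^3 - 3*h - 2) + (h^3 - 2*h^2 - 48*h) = 2*h^3 - 2*h^2 - 51*h - 2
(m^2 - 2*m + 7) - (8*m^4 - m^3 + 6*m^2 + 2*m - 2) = -8*m^4 + m^3 - 5*m^2 - 4*m + 9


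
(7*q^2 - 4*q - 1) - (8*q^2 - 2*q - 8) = -q^2 - 2*q + 7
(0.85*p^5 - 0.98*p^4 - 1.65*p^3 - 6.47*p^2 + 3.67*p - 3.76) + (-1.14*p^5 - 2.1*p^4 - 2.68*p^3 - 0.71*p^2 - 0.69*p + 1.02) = -0.29*p^5 - 3.08*p^4 - 4.33*p^3 - 7.18*p^2 + 2.98*p - 2.74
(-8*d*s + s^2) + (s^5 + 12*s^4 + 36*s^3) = -8*d*s + s^5 + 12*s^4 + 36*s^3 + s^2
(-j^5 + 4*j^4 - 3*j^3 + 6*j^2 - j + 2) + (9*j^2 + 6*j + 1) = -j^5 + 4*j^4 - 3*j^3 + 15*j^2 + 5*j + 3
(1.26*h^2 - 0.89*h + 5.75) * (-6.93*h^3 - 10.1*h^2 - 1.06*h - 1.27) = -8.7318*h^5 - 6.5583*h^4 - 32.1941*h^3 - 58.7318*h^2 - 4.9647*h - 7.3025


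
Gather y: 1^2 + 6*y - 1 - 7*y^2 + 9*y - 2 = -7*y^2 + 15*y - 2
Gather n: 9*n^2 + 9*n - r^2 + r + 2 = 9*n^2 + 9*n - r^2 + r + 2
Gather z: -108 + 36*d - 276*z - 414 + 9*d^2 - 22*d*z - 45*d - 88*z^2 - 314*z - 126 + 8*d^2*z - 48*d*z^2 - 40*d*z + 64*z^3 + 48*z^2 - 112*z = 9*d^2 - 9*d + 64*z^3 + z^2*(-48*d - 40) + z*(8*d^2 - 62*d - 702) - 648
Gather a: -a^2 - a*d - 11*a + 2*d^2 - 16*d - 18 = -a^2 + a*(-d - 11) + 2*d^2 - 16*d - 18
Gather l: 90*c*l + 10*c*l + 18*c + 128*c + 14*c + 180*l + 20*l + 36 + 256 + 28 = 160*c + l*(100*c + 200) + 320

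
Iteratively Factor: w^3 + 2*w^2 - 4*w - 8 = (w + 2)*(w^2 - 4) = (w - 2)*(w + 2)*(w + 2)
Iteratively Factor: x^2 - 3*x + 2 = (x - 1)*(x - 2)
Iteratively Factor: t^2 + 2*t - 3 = (t - 1)*(t + 3)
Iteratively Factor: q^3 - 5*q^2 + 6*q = (q - 2)*(q^2 - 3*q) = (q - 3)*(q - 2)*(q)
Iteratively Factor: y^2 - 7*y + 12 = (y - 4)*(y - 3)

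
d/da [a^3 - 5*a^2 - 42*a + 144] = 3*a^2 - 10*a - 42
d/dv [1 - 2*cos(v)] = 2*sin(v)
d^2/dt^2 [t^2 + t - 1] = 2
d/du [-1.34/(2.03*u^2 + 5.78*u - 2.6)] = (5.4404*u + 7.7452)/(2.03*u^2 + 5.78*u - 2.6)^2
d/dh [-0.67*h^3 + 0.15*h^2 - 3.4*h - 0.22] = -2.01*h^2 + 0.3*h - 3.4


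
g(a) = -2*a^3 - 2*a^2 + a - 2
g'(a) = -6*a^2 - 4*a + 1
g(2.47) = -41.87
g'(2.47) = -45.49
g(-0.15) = -2.19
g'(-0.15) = 1.46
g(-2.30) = 9.45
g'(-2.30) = -21.54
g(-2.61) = 17.32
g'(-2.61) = -29.43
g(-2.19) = 7.22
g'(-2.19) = -19.02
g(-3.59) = 61.17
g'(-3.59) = -61.97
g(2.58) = -47.08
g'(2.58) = -49.26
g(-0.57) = -2.85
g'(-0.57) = 1.33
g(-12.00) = 3154.00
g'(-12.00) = -815.00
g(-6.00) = 352.00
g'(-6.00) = -191.00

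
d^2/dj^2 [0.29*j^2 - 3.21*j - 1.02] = 0.580000000000000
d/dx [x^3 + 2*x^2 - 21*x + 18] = 3*x^2 + 4*x - 21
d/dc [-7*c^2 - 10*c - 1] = -14*c - 10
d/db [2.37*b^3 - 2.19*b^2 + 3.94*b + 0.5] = 7.11*b^2 - 4.38*b + 3.94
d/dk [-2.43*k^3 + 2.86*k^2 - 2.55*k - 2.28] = -7.29*k^2 + 5.72*k - 2.55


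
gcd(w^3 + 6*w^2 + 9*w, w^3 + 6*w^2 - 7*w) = w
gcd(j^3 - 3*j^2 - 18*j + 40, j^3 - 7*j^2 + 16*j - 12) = j - 2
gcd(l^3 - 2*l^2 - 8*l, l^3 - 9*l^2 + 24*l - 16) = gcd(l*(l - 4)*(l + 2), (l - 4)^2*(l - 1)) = l - 4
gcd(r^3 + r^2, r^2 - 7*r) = r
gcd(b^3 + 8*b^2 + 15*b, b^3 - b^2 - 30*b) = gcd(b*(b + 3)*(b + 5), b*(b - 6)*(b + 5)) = b^2 + 5*b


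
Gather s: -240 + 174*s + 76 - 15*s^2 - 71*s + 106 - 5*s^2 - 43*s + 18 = -20*s^2 + 60*s - 40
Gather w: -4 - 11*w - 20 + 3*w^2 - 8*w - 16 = 3*w^2 - 19*w - 40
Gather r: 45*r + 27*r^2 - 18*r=27*r^2 + 27*r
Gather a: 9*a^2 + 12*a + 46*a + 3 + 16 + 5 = 9*a^2 + 58*a + 24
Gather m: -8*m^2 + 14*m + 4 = -8*m^2 + 14*m + 4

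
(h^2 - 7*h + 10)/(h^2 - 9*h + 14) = (h - 5)/(h - 7)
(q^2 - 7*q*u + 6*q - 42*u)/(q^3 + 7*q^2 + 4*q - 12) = (q - 7*u)/(q^2 + q - 2)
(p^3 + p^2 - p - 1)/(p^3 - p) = (p + 1)/p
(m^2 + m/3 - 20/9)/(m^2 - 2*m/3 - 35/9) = (3*m - 4)/(3*m - 7)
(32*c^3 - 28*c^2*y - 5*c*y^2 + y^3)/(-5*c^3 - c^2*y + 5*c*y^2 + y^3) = (-32*c^2 - 4*c*y + y^2)/(5*c^2 + 6*c*y + y^2)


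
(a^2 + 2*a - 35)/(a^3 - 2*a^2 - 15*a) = (a + 7)/(a*(a + 3))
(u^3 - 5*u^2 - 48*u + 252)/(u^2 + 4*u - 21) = (u^2 - 12*u + 36)/(u - 3)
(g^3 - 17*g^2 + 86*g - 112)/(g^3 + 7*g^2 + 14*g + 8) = (g^3 - 17*g^2 + 86*g - 112)/(g^3 + 7*g^2 + 14*g + 8)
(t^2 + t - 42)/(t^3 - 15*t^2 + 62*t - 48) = (t + 7)/(t^2 - 9*t + 8)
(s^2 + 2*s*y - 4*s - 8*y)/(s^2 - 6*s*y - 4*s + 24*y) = (-s - 2*y)/(-s + 6*y)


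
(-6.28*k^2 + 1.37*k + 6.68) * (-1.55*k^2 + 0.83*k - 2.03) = 9.734*k^4 - 7.3359*k^3 + 3.5315*k^2 + 2.7633*k - 13.5604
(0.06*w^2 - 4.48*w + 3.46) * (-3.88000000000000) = -0.2328*w^2 + 17.3824*w - 13.4248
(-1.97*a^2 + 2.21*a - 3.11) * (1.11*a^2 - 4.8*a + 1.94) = -2.1867*a^4 + 11.9091*a^3 - 17.8819*a^2 + 19.2154*a - 6.0334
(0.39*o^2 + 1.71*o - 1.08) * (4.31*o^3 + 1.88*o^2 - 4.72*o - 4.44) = 1.6809*o^5 + 8.1033*o^4 - 3.2808*o^3 - 11.8332*o^2 - 2.4948*o + 4.7952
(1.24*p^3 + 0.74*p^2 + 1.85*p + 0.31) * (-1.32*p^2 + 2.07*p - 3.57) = -1.6368*p^5 + 1.59*p^4 - 5.337*p^3 + 0.7785*p^2 - 5.9628*p - 1.1067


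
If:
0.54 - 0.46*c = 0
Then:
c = 1.17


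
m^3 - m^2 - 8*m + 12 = (m - 2)^2*(m + 3)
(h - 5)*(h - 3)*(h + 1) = h^3 - 7*h^2 + 7*h + 15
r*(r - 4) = r^2 - 4*r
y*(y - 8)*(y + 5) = y^3 - 3*y^2 - 40*y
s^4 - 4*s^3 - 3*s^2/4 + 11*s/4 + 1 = (s - 4)*(s - 1)*(s + 1/2)^2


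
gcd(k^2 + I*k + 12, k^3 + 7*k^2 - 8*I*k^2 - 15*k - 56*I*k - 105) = k - 3*I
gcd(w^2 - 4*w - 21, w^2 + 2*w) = 1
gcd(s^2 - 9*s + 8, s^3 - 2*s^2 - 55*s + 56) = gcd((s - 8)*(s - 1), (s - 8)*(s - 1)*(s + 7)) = s^2 - 9*s + 8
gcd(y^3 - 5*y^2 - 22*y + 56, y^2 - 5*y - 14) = y - 7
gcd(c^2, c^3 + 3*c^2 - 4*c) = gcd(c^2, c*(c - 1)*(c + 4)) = c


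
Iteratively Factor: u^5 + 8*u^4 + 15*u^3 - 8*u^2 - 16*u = (u + 1)*(u^4 + 7*u^3 + 8*u^2 - 16*u) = (u + 1)*(u + 4)*(u^3 + 3*u^2 - 4*u) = (u + 1)*(u + 4)^2*(u^2 - u) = u*(u + 1)*(u + 4)^2*(u - 1)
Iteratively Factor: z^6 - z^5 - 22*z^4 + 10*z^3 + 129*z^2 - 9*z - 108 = (z + 3)*(z^5 - 4*z^4 - 10*z^3 + 40*z^2 + 9*z - 36) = (z - 3)*(z + 3)*(z^4 - z^3 - 13*z^2 + z + 12) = (z - 3)*(z - 1)*(z + 3)*(z^3 - 13*z - 12) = (z - 3)*(z - 1)*(z + 3)^2*(z^2 - 3*z - 4) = (z - 3)*(z - 1)*(z + 1)*(z + 3)^2*(z - 4)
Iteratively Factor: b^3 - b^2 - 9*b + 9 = (b + 3)*(b^2 - 4*b + 3) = (b - 3)*(b + 3)*(b - 1)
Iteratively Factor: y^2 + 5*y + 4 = (y + 4)*(y + 1)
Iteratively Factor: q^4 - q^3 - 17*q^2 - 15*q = (q + 3)*(q^3 - 4*q^2 - 5*q) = (q - 5)*(q + 3)*(q^2 + q) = (q - 5)*(q + 1)*(q + 3)*(q)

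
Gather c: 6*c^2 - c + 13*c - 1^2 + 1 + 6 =6*c^2 + 12*c + 6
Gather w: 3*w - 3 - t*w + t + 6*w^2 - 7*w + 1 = t + 6*w^2 + w*(-t - 4) - 2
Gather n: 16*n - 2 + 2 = 16*n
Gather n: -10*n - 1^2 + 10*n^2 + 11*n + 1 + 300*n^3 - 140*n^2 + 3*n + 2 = 300*n^3 - 130*n^2 + 4*n + 2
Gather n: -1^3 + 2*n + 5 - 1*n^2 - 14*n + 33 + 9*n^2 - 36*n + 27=8*n^2 - 48*n + 64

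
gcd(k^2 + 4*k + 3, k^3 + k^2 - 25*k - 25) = k + 1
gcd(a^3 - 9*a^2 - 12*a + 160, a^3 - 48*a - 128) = a^2 - 4*a - 32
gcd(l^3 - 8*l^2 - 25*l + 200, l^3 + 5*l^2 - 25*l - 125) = l^2 - 25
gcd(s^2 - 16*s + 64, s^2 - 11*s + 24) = s - 8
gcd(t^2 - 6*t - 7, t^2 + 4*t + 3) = t + 1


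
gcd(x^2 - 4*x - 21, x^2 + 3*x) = x + 3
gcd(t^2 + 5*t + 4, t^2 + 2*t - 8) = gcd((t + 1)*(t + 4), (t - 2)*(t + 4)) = t + 4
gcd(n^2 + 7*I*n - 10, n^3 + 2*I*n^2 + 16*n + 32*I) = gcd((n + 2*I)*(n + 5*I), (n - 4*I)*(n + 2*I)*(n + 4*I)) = n + 2*I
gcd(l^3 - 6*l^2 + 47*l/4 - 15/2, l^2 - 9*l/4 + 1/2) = l - 2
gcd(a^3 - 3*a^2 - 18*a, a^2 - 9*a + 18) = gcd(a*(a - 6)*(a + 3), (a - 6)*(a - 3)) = a - 6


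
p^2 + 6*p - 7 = (p - 1)*(p + 7)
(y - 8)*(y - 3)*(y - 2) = y^3 - 13*y^2 + 46*y - 48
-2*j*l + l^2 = l*(-2*j + l)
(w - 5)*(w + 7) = w^2 + 2*w - 35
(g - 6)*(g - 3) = g^2 - 9*g + 18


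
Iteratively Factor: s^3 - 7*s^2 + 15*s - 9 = (s - 3)*(s^2 - 4*s + 3) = (s - 3)^2*(s - 1)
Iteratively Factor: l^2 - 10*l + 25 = (l - 5)*(l - 5)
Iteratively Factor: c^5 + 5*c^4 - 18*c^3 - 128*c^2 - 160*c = (c + 2)*(c^4 + 3*c^3 - 24*c^2 - 80*c) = (c + 2)*(c + 4)*(c^3 - c^2 - 20*c) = (c - 5)*(c + 2)*(c + 4)*(c^2 + 4*c) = (c - 5)*(c + 2)*(c + 4)^2*(c)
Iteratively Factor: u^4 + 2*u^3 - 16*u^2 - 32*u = (u)*(u^3 + 2*u^2 - 16*u - 32) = u*(u + 2)*(u^2 - 16) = u*(u + 2)*(u + 4)*(u - 4)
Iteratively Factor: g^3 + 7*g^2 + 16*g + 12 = (g + 3)*(g^2 + 4*g + 4) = (g + 2)*(g + 3)*(g + 2)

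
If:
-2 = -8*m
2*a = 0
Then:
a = 0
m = 1/4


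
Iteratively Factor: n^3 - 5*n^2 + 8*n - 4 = (n - 2)*(n^2 - 3*n + 2) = (n - 2)*(n - 1)*(n - 2)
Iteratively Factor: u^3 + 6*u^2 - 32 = (u + 4)*(u^2 + 2*u - 8) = (u + 4)^2*(u - 2)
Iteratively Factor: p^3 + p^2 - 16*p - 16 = (p + 4)*(p^2 - 3*p - 4) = (p + 1)*(p + 4)*(p - 4)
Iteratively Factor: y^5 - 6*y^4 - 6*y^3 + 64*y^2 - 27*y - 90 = (y - 2)*(y^4 - 4*y^3 - 14*y^2 + 36*y + 45) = (y - 2)*(y + 1)*(y^3 - 5*y^2 - 9*y + 45) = (y - 2)*(y + 1)*(y + 3)*(y^2 - 8*y + 15) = (y - 5)*(y - 2)*(y + 1)*(y + 3)*(y - 3)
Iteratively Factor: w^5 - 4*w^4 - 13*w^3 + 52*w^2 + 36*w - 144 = (w + 2)*(w^4 - 6*w^3 - w^2 + 54*w - 72) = (w - 4)*(w + 2)*(w^3 - 2*w^2 - 9*w + 18) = (w - 4)*(w - 3)*(w + 2)*(w^2 + w - 6) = (w - 4)*(w - 3)*(w - 2)*(w + 2)*(w + 3)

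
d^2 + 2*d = d*(d + 2)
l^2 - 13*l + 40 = (l - 8)*(l - 5)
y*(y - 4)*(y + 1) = y^3 - 3*y^2 - 4*y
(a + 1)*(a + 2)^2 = a^3 + 5*a^2 + 8*a + 4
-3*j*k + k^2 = k*(-3*j + k)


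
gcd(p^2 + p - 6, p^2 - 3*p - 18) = p + 3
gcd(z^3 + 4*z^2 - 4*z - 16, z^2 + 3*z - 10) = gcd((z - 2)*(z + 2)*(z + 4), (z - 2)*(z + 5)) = z - 2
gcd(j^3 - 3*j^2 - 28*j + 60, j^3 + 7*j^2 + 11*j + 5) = j + 5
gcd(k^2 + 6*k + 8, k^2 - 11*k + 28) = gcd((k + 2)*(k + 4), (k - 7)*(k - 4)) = 1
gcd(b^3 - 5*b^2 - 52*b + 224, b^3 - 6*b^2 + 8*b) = b - 4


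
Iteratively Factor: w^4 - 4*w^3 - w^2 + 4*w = (w)*(w^3 - 4*w^2 - w + 4) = w*(w - 1)*(w^2 - 3*w - 4) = w*(w - 4)*(w - 1)*(w + 1)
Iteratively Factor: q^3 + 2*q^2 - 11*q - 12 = (q + 4)*(q^2 - 2*q - 3) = (q + 1)*(q + 4)*(q - 3)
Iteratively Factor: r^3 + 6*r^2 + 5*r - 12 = (r - 1)*(r^2 + 7*r + 12) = (r - 1)*(r + 3)*(r + 4)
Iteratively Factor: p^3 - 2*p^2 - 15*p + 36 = (p + 4)*(p^2 - 6*p + 9) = (p - 3)*(p + 4)*(p - 3)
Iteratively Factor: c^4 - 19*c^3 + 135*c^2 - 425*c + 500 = (c - 5)*(c^3 - 14*c^2 + 65*c - 100) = (c - 5)^2*(c^2 - 9*c + 20) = (c - 5)^2*(c - 4)*(c - 5)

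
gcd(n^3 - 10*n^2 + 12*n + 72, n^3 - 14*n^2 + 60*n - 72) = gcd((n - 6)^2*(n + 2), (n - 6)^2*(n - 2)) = n^2 - 12*n + 36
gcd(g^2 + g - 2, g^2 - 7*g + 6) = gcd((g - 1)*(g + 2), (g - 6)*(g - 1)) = g - 1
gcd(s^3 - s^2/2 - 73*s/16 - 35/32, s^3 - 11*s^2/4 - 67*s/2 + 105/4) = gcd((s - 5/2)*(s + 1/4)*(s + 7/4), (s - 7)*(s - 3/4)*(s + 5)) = 1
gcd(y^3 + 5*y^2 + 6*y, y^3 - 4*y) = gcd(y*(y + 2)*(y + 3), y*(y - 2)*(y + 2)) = y^2 + 2*y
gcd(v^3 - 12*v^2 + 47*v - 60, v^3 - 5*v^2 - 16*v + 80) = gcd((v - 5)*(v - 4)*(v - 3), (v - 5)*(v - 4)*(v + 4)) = v^2 - 9*v + 20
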